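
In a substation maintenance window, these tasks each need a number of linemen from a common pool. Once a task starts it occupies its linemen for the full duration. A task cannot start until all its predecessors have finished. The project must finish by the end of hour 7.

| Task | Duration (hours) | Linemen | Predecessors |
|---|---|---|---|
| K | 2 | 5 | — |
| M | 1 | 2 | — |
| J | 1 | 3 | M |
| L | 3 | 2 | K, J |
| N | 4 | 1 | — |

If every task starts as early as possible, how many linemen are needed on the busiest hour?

9

Early-start schedule: K@1, M@1, J@2, L@3, N@1.
Load per hour: hour 1: 8, hour 2: 9, hour 3: 3, hour 4: 3, hour 5: 2, hour 6: 0, hour 7: 0.
Peak is 9.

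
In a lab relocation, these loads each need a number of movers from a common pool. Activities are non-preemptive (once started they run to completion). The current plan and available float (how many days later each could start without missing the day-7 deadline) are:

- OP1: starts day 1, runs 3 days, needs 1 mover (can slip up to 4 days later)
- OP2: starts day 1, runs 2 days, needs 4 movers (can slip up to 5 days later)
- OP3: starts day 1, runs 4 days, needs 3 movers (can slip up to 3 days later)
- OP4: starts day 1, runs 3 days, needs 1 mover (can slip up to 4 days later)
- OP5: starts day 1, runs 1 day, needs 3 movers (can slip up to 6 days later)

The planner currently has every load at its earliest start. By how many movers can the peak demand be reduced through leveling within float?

Early-start peak: d1:12  d2:9  d3:5  d4:3  d5:0  d6:0  d7:0 ⇒ 12.
Leveled (OP1@1, OP2@1, OP3@3, OP4@3, OP5@7): d1:5  d2:5  d3:5  d4:4  d5:4  d6:3  d7:3 ⇒ 5.
Reduction 12 − 5 = 7.

7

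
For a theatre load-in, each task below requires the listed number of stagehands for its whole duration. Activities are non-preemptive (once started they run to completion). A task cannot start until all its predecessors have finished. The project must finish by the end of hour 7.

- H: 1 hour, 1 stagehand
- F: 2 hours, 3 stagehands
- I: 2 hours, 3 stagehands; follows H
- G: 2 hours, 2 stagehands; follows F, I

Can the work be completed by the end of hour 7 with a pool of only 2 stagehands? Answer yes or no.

Total stagehand-hours = 17; over 7 hours the average is 17/7 > 2, so some hour must exceed 2.

no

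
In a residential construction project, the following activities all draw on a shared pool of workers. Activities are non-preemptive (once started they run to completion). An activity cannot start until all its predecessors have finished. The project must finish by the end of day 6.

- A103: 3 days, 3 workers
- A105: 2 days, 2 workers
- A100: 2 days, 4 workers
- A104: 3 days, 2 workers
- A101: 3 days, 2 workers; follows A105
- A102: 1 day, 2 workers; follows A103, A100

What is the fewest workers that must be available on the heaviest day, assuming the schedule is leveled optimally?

7

Early-start (A103@1, A105@1, A100@1, A104@1, A101@3, A102@4) gives peak 11: d1:11  d2:11  d3:7  d4:4  d5:2  d6:0.
Shift A100→4, A102→6.
Schedule A103@1, A105@1, A100@4, A104@1, A101@3, A102@6: d1:7  d2:7  d3:7  d4:6  d5:6  d6:2 — peak 7.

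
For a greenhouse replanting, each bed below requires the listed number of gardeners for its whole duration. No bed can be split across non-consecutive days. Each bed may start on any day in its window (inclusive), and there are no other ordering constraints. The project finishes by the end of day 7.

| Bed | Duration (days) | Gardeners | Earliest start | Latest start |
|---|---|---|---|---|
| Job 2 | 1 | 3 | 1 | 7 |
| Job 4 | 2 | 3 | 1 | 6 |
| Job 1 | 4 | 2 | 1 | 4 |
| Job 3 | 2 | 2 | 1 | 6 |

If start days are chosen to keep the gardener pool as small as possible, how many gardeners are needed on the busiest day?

4

Early-start (Job 2@1, Job 4@1, Job 1@1, Job 3@1) gives peak 10: d1:10  d2:7  d3:2  d4:2  d5:0  d6:0  d7:0.
Shift Job 4→2, Job 1→4, Job 3→4.
Schedule Job 2@1, Job 4@2, Job 1@4, Job 3@4: d1:3  d2:3  d3:3  d4:4  d5:4  d6:2  d7:2 — peak 4.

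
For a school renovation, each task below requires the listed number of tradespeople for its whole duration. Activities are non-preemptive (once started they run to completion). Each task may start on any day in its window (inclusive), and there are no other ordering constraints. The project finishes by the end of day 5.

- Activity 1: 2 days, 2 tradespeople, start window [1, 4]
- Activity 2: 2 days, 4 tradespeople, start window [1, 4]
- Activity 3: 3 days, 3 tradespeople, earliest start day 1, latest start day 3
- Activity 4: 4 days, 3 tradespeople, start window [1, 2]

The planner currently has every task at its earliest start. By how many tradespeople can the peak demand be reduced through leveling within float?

Early-start peak: d1:12  d2:12  d3:6  d4:3  d5:0 ⇒ 12.
Leveled (Activity 1@1, Activity 2@4, Activity 3@1, Activity 4@1): d1:8  d2:8  d3:6  d4:7  d5:4 ⇒ 8.
Reduction 12 − 8 = 4.

4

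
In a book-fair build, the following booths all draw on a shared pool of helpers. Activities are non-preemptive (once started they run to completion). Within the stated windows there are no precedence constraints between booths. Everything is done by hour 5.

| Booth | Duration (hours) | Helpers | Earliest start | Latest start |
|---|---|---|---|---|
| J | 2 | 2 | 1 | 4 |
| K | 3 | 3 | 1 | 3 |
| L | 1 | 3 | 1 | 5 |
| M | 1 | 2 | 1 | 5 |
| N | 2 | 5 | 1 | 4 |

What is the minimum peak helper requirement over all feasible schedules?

7

Early-start (J@1, K@1, L@1, M@1, N@1) gives peak 15: h1:15  h2:10  h3:3  h4:0  h5:0.
Shift L→3, N→4.
Schedule J@1, K@1, L@3, M@1, N@4: h1:7  h2:5  h3:6  h4:5  h5:5 — peak 7.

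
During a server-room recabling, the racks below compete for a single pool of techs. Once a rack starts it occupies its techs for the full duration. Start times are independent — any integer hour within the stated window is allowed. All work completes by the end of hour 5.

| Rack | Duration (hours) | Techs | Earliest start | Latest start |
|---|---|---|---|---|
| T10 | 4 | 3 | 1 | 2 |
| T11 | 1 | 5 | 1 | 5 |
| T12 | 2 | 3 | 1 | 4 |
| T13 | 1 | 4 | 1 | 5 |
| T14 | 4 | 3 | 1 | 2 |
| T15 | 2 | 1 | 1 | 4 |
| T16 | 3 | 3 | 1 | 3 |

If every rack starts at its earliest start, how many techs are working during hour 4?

6

At early start, hour 4 has: T10, T14.
Demand: 3 + 3 = 6.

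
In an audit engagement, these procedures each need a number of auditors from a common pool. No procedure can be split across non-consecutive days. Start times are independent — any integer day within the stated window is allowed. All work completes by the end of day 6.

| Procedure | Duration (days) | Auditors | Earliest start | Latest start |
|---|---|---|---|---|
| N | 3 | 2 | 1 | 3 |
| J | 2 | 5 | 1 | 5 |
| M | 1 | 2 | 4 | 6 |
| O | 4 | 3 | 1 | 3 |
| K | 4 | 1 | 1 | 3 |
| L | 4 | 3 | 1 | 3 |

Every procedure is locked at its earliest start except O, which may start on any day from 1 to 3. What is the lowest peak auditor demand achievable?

11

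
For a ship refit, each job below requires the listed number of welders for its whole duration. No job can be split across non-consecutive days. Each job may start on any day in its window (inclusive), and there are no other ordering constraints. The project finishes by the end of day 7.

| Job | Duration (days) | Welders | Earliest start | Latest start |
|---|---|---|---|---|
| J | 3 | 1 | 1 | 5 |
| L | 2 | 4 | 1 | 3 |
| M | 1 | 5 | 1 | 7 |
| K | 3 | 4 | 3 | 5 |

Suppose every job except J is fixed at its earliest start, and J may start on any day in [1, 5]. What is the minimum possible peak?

9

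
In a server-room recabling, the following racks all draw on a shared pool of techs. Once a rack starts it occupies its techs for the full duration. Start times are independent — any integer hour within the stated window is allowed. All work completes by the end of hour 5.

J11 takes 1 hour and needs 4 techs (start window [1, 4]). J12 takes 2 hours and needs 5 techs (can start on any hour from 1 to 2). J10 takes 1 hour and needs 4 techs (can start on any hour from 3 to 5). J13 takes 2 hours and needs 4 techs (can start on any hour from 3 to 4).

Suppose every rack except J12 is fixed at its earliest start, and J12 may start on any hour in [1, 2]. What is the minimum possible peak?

9

J12@1: h1:9  h2:5  h3:8  h4:4  h5:0 → peak 9
J12@2: h1:4  h2:5  h3:13  h4:4  h5:0 → peak 13
Best is J12@1, peak 9.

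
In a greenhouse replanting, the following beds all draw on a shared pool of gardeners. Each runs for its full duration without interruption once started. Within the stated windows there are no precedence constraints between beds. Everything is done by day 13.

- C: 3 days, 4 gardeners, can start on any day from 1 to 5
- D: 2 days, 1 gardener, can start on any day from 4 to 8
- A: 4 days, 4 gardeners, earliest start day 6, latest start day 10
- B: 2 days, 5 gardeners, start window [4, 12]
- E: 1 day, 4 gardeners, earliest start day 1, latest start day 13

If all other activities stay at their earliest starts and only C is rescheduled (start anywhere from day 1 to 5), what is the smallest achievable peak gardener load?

C@1: d1:8  d2:4  d3:4  d4:6  d5:6  d6:4  d7:4  d8:4  d9:4  d10:0  d11:0  d12:0  d13:0 → peak 8
C@2: d1:4  d2:4  d3:4  d4:10  d5:6  d6:4  d7:4  d8:4  d9:4  d10:0  d11:0  d12:0  d13:0 → peak 10
C@3: d1:4  d2:0  d3:4  d4:10  d5:10  d6:4  d7:4  d8:4  d9:4  d10:0  d11:0  d12:0  d13:0 → peak 10
C@4: d1:4  d2:0  d3:0  d4:10  d5:10  d6:8  d7:4  d8:4  d9:4  d10:0  d11:0  d12:0  d13:0 → peak 10
C@5: d1:4  d2:0  d3:0  d4:6  d5:10  d6:8  d7:8  d8:4  d9:4  d10:0  d11:0  d12:0  d13:0 → peak 10
Best is C@1, peak 8.

8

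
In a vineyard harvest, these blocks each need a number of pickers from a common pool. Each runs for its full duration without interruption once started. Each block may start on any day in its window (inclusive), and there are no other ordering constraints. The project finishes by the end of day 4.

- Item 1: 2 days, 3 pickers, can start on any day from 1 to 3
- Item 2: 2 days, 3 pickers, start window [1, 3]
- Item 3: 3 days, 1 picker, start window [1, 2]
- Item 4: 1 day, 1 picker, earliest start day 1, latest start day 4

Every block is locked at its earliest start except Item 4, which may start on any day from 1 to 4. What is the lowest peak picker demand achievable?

Item 4@1: d1:8  d2:7  d3:1  d4:0 → peak 8
Item 4@2: d1:7  d2:8  d3:1  d4:0 → peak 8
Item 4@3: d1:7  d2:7  d3:2  d4:0 → peak 7
Item 4@4: d1:7  d2:7  d3:1  d4:1 → peak 7
Best is Item 4@3, peak 7.

7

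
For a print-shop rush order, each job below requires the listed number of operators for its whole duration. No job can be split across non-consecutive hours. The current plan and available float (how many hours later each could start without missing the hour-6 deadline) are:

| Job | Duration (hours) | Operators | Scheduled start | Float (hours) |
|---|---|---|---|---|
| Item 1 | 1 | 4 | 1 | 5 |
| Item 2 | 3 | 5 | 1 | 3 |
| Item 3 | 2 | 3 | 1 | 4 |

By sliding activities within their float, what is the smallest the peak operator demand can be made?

5

Early-start (Item 1@1, Item 2@1, Item 3@1) gives peak 12: h1:12  h2:8  h3:5  h4:0  h5:0  h6:0.
Shift Item 2→2, Item 3→5.
Schedule Item 1@1, Item 2@2, Item 3@5: h1:4  h2:5  h3:5  h4:5  h5:3  h6:3 — peak 5.
Total operator-hours = 25 over 6 hours ⇒ peak ≥ ⌈25/6⌉ = 5, so 5 is optimal.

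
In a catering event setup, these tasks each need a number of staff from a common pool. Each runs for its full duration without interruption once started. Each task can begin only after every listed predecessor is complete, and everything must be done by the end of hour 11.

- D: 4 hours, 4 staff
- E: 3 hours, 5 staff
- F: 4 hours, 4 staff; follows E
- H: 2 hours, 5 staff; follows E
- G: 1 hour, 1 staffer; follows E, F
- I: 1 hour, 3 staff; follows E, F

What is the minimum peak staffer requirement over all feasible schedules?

8

Early-start (D@1, E@1, F@4, H@4, G@8, I@8) gives peak 13: h1:9  h2:9  h3:9  h4:13  h5:9  h6:4  h7:4  h8:4  h9:0  h10:0  h11:0.
Shift D→4, H→8, I→9.
Schedule D@4, E@1, F@4, H@8, G@8, I@9: h1:5  h2:5  h3:5  h4:8  h5:8  h6:8  h7:8  h8:6  h9:8  h10:0  h11:0 — peak 8.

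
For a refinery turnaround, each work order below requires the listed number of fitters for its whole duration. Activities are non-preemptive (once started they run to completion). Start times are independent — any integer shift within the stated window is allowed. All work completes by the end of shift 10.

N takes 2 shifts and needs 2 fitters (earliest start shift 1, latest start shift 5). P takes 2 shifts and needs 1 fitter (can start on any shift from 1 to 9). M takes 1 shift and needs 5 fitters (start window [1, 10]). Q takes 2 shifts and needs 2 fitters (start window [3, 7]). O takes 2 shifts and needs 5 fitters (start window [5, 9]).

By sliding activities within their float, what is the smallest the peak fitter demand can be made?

5

Early-start (N@1, P@1, M@1, Q@3, O@5) gives peak 8: s1:8  s2:3  s3:2  s4:2  s5:5  s6:5  s7:0  s8:0  s9:0  s10:0.
Shift M→3, Q→4, O→6.
Schedule N@1, P@1, M@3, Q@4, O@6: s1:3  s2:3  s3:5  s4:2  s5:2  s6:5  s7:5  s8:0  s9:0  s10:0 — peak 5.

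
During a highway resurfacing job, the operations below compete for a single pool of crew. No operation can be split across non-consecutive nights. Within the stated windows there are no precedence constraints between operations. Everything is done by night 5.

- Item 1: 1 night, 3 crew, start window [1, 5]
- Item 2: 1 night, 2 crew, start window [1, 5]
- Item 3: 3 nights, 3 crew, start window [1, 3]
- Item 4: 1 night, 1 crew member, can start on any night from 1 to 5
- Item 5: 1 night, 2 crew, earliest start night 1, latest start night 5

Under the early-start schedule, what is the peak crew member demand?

11

Early-start schedule: Item 1@1, Item 2@1, Item 3@1, Item 4@1, Item 5@1.
Load per night: night 1: 11, night 2: 3, night 3: 3, night 4: 0, night 5: 0.
Peak is 11.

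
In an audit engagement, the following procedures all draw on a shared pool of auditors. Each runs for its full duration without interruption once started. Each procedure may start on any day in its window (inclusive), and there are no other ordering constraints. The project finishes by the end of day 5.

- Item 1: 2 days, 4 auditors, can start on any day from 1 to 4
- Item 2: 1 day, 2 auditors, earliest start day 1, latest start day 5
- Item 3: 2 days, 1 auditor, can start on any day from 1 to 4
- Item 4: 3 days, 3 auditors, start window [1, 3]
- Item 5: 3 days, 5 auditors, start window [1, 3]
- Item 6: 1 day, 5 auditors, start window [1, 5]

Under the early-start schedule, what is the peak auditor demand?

20

Early-start schedule: Item 1@1, Item 2@1, Item 3@1, Item 4@1, Item 5@1, Item 6@1.
Load per day: day 1: 20, day 2: 13, day 3: 8, day 4: 0, day 5: 0.
Peak is 20.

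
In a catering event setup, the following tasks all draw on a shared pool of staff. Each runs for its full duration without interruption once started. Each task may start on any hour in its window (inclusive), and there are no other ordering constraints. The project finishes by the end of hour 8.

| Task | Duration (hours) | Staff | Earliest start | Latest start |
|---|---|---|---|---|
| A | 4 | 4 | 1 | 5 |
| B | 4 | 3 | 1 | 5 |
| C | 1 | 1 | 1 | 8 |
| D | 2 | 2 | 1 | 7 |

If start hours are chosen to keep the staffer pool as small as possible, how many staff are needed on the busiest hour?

5

Early-start (A@1, B@1, C@1, D@1) gives peak 10: h1:10  h2:9  h3:7  h4:7  h5:0  h6:0  h7:0  h8:0.
Shift B→5, D→5.
Schedule A@1, B@5, C@1, D@5: h1:5  h2:4  h3:4  h4:4  h5:5  h6:5  h7:3  h8:3 — peak 5.
Total staffer-hours = 33 over 8 hours ⇒ peak ≥ ⌈33/8⌉ = 5, so 5 is optimal.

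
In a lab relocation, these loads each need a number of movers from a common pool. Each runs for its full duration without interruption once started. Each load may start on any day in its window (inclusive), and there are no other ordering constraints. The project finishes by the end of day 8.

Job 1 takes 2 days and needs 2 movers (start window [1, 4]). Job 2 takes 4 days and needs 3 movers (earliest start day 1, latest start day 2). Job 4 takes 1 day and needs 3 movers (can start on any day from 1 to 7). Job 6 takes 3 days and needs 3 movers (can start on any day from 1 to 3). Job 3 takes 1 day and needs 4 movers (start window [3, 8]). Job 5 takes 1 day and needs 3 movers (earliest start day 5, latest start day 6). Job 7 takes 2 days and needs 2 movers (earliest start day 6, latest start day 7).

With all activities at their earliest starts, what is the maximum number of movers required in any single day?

11

Early-start schedule: Job 1@1, Job 2@1, Job 4@1, Job 6@1, Job 3@3, Job 5@5, Job 7@6.
Load per day: day 1: 11, day 2: 8, day 3: 10, day 4: 3, day 5: 3, day 6: 2, day 7: 2, day 8: 0.
Peak is 11.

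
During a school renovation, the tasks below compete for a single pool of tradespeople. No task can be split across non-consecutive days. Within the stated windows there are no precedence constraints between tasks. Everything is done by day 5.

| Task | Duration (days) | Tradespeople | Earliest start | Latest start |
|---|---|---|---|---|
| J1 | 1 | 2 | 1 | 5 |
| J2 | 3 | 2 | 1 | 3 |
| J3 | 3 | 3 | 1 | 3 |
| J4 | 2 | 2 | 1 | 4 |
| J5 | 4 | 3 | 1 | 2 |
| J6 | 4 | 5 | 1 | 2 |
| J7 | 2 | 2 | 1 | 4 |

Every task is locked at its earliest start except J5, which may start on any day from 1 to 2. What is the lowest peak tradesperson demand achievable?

J5@1: d1:19  d2:17  d3:13  d4:8  d5:0 → peak 19
J5@2: d1:16  d2:17  d3:13  d4:8  d5:3 → peak 17
Best is J5@2, peak 17.

17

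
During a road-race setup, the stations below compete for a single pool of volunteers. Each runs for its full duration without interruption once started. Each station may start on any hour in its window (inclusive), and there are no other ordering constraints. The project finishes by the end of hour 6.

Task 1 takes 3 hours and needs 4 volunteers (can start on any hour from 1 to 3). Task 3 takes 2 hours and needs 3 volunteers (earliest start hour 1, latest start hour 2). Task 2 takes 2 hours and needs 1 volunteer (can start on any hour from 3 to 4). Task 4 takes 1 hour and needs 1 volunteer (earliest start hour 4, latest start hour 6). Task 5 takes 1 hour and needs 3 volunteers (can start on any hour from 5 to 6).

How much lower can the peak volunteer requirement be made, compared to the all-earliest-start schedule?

2

Early-start peak: h1:7  h2:7  h3:5  h4:2  h5:3  h6:0 ⇒ 7.
Leveled (Task 1@3, Task 3@1, Task 2@3, Task 4@5, Task 5@6): h1:3  h2:3  h3:5  h4:5  h5:5  h6:3 ⇒ 5.
Reduction 7 − 5 = 2.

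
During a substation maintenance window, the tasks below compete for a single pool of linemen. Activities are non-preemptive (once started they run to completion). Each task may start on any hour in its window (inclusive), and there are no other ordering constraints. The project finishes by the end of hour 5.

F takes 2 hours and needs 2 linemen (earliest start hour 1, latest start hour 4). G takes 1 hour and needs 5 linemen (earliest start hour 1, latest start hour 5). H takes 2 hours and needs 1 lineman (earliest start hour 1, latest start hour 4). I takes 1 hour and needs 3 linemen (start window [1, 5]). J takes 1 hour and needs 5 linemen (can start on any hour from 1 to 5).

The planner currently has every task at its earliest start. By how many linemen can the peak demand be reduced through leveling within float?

Early-start peak: h1:16  h2:3  h3:0  h4:0  h5:0 ⇒ 16.
Leveled (F@1, G@3, H@1, I@4, J@5): h1:3  h2:3  h3:5  h4:3  h5:5 ⇒ 5.
Reduction 16 − 5 = 11.

11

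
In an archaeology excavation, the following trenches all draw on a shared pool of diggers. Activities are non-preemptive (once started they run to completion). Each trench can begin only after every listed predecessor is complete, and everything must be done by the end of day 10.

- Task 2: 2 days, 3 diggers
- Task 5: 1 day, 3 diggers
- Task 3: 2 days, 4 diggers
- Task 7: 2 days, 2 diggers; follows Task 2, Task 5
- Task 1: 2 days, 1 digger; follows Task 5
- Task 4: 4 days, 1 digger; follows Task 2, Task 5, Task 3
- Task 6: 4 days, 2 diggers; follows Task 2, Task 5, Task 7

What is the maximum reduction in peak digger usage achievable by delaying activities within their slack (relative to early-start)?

4

Early-start peak: d1:10  d2:8  d3:4  d4:3  d5:3  d6:3  d7:2  d8:2  d9:0  d10:0 ⇒ 10.
Leveled (Task 2@1, Task 5@1, Task 3@3, Task 7@3, Task 1@5, Task 4@5, Task 6@5): d1:6  d2:3  d3:6  d4:6  d5:4  d6:4  d7:3  d8:3  d9:0  d10:0 ⇒ 6.
Reduction 10 − 6 = 4.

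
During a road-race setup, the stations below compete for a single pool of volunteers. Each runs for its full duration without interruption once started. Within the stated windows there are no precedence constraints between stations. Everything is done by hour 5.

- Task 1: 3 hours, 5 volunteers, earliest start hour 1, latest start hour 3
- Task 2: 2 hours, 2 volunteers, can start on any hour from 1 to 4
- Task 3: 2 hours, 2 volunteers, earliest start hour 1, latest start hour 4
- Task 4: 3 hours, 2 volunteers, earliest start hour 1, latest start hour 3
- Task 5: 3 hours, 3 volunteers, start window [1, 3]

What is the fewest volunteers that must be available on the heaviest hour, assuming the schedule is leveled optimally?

10

Early-start (Task 1@1, Task 2@1, Task 3@1, Task 4@1, Task 5@1) gives peak 14: h1:14  h2:14  h3:10  h4:0  h5:0.
Shift Task 4→3, Task 5→3.
Schedule Task 1@1, Task 2@1, Task 3@1, Task 4@3, Task 5@3: h1:9  h2:9  h3:10  h4:5  h5:5 — peak 10.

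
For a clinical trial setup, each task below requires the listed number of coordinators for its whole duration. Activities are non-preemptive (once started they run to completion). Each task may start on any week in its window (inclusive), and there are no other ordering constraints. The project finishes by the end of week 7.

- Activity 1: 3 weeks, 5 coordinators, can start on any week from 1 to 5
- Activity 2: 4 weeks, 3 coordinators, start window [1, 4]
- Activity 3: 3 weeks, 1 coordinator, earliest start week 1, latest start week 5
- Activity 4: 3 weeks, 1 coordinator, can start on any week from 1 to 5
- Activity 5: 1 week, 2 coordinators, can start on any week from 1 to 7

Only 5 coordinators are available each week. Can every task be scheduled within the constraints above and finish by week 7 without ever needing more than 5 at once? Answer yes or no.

Schedule Activity 1@1, Activity 2@4, Activity 3@4, Activity 4@4, Activity 5@7: w1:5  w2:5  w3:5  w4:5  w5:5  w6:5  w7:5 — peak 5 ≤ 5.

yes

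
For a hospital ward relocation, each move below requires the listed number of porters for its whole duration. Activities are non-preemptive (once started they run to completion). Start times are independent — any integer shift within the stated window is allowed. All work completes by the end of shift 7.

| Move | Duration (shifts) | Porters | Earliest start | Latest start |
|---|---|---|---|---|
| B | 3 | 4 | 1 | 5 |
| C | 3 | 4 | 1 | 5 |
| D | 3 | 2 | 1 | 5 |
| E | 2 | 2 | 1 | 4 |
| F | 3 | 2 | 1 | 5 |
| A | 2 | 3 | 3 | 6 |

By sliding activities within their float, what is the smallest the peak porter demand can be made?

8

Early-start (B@1, C@1, D@1, E@1, F@1, A@3) gives peak 15: s1:14  s2:14  s3:15  s4:3  s5:0  s6:0  s7:0.
Shift D→4, E→4, F→4, A→6.
Schedule B@1, C@1, D@4, E@4, F@4, A@6: s1:8  s2:8  s3:8  s4:6  s5:6  s6:7  s7:3 — peak 8.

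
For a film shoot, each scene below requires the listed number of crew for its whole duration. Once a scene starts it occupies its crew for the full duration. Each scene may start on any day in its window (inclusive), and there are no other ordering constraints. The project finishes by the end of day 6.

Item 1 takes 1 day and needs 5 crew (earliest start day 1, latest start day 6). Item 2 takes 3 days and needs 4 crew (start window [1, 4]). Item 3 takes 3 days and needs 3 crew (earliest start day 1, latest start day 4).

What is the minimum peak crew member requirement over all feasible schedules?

7

Early-start (Item 1@1, Item 2@1, Item 3@1) gives peak 12: d1:12  d2:7  d3:7  d4:0  d5:0  d6:0.
Shift Item 2→2, Item 3→2.
Schedule Item 1@1, Item 2@2, Item 3@2: d1:5  d2:7  d3:7  d4:7  d5:0  d6:0 — peak 7.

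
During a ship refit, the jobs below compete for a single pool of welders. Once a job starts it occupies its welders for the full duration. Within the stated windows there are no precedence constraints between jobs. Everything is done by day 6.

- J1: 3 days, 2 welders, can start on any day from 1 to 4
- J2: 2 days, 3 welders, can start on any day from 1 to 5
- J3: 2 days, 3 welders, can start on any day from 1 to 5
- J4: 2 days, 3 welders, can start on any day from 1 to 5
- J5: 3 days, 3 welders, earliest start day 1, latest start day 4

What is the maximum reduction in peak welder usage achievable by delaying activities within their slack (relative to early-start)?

Early-start peak: d1:14  d2:14  d3:5  d4:0  d5:0  d6:0 ⇒ 14.
Leveled (J1@1, J2@1, J3@3, J4@5, J5@4): d1:5  d2:5  d3:5  d4:6  d5:6  d6:6 ⇒ 6.
Reduction 14 − 6 = 8.

8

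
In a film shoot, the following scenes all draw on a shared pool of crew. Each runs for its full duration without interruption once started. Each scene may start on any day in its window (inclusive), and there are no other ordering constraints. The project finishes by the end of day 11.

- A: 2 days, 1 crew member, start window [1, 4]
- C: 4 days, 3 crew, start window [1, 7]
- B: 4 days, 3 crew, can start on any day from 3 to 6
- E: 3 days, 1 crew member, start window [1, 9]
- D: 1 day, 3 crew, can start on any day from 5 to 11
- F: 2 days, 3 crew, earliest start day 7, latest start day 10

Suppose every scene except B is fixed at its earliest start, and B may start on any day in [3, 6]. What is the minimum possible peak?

6

B@3: d1:5  d2:5  d3:7  d4:6  d5:6  d6:3  d7:3  d8:3  d9:0  d10:0  d11:0 → peak 7
B@4: d1:5  d2:5  d3:4  d4:6  d5:6  d6:3  d7:6  d8:3  d9:0  d10:0  d11:0 → peak 6
B@5: d1:5  d2:5  d3:4  d4:3  d5:6  d6:3  d7:6  d8:6  d9:0  d10:0  d11:0 → peak 6
B@6: d1:5  d2:5  d3:4  d4:3  d5:3  d6:3  d7:6  d8:6  d9:3  d10:0  d11:0 → peak 6
Best is B@4, peak 6.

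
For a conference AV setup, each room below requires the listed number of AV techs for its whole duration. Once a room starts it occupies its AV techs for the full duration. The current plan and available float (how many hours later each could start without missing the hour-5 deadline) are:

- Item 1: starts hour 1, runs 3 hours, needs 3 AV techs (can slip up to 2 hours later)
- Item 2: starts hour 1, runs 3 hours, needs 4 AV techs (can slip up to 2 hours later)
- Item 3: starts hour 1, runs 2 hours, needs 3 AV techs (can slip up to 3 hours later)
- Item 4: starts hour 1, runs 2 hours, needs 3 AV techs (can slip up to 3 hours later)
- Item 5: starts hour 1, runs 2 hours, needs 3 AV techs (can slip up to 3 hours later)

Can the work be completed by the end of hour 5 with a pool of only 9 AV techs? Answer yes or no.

yes

Schedule Item 1@1, Item 2@1, Item 3@4, Item 4@4, Item 5@4: h1:7  h2:7  h3:7  h4:9  h5:9 — peak 9 ≤ 9.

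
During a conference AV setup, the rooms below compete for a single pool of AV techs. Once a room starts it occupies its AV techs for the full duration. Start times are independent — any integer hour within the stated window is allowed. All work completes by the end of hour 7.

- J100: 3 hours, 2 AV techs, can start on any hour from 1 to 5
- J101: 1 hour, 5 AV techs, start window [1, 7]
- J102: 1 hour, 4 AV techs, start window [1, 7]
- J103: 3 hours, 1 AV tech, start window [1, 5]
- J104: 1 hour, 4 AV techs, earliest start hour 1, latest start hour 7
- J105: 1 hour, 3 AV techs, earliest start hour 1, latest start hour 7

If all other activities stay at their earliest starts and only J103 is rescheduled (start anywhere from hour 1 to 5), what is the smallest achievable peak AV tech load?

18

J103@1: h1:19  h2:3  h3:3  h4:0  h5:0  h6:0  h7:0 → peak 19
J103@2: h1:18  h2:3  h3:3  h4:1  h5:0  h6:0  h7:0 → peak 18
J103@3: h1:18  h2:2  h3:3  h4:1  h5:1  h6:0  h7:0 → peak 18
J103@4: h1:18  h2:2  h3:2  h4:1  h5:1  h6:1  h7:0 → peak 18
J103@5: h1:18  h2:2  h3:2  h4:0  h5:1  h6:1  h7:1 → peak 18
Best is J103@2, peak 18.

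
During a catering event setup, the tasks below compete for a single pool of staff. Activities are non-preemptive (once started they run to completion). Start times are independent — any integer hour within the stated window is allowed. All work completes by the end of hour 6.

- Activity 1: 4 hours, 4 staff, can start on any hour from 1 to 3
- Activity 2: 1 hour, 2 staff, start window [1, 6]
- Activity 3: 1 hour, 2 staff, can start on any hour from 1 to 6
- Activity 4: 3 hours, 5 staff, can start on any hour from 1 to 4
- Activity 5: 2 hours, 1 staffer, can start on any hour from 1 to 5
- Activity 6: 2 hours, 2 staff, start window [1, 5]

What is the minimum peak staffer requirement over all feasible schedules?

9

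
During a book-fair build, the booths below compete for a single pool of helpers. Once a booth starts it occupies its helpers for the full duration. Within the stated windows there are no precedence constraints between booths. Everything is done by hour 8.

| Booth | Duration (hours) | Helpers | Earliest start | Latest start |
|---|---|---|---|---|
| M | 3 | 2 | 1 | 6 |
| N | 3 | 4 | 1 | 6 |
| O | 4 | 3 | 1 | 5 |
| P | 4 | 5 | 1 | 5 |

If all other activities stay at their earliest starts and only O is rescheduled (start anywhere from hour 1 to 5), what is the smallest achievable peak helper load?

O@1: h1:14  h2:14  h3:14  h4:8  h5:0  h6:0  h7:0  h8:0 → peak 14
O@2: h1:11  h2:14  h3:14  h4:8  h5:3  h6:0  h7:0  h8:0 → peak 14
O@3: h1:11  h2:11  h3:14  h4:8  h5:3  h6:3  h7:0  h8:0 → peak 14
O@4: h1:11  h2:11  h3:11  h4:8  h5:3  h6:3  h7:3  h8:0 → peak 11
O@5: h1:11  h2:11  h3:11  h4:5  h5:3  h6:3  h7:3  h8:3 → peak 11
Best is O@4, peak 11.

11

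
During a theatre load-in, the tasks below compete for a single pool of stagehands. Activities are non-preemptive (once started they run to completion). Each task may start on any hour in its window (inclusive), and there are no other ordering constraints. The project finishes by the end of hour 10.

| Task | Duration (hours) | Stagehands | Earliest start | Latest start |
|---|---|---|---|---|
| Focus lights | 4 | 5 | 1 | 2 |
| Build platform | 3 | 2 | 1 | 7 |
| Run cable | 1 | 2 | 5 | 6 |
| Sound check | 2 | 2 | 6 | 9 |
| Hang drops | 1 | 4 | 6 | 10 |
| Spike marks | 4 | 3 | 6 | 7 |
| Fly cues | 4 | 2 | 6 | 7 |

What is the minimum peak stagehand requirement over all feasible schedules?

7

Early-start (Focus lights@1, Build platform@1, Run cable@5, Sound check@6, Hang drops@6, Spike marks@6, Fly cues@6) gives peak 11: h1:7  h2:7  h3:7  h4:5  h5:2  h6:11  h7:7  h8:5  h9:5  h10:0.
Shift Spike marks→7, Fly cues→7.
Schedule Focus lights@1, Build platform@1, Run cable@5, Sound check@6, Hang drops@6, Spike marks@7, Fly cues@7: h1:7  h2:7  h3:7  h4:5  h5:2  h6:6  h7:7  h8:5  h9:5  h10:5 — peak 7.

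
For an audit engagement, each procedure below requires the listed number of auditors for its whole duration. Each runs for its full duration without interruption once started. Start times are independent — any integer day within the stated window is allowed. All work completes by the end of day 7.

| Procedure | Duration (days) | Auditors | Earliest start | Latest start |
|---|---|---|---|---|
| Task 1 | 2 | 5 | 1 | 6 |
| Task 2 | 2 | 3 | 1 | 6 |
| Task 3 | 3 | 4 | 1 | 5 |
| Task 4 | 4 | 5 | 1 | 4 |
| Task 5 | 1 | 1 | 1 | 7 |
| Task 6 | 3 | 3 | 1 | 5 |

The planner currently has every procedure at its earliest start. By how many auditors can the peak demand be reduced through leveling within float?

12

Early-start peak: d1:21  d2:20  d3:12  d4:5  d5:0  d6:0  d7:0 ⇒ 21.
Leveled (Task 1@1, Task 2@3, Task 3@1, Task 4@4, Task 5@3, Task 6@5): d1:9  d2:9  d3:8  d4:8  d5:8  d6:8  d7:8 ⇒ 9.
Reduction 21 − 9 = 12.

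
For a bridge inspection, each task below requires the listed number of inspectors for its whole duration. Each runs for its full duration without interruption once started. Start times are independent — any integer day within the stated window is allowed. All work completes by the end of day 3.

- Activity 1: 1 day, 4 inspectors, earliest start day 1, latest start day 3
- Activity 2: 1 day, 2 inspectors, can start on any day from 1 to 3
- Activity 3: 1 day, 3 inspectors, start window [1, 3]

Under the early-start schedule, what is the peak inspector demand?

Early-start schedule: Activity 1@1, Activity 2@1, Activity 3@1.
Load per day: day 1: 9, day 2: 0, day 3: 0.
Peak is 9.

9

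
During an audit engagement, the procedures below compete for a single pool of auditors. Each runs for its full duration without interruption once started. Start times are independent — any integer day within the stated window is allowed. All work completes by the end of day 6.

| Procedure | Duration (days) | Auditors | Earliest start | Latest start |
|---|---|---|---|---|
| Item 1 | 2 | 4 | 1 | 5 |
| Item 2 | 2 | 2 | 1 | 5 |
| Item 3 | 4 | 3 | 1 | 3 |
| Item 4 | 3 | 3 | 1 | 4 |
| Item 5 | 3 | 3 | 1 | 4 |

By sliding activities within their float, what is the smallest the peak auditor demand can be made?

8

Early-start (Item 1@1, Item 2@1, Item 3@1, Item 4@1, Item 5@1) gives peak 15: d1:15  d2:15  d3:9  d4:3  d5:0  d6:0.
Shift Item 2→3, Item 3→3, Item 5→4.
Schedule Item 1@1, Item 2@3, Item 3@3, Item 4@1, Item 5@4: d1:7  d2:7  d3:8  d4:8  d5:6  d6:6 — peak 8.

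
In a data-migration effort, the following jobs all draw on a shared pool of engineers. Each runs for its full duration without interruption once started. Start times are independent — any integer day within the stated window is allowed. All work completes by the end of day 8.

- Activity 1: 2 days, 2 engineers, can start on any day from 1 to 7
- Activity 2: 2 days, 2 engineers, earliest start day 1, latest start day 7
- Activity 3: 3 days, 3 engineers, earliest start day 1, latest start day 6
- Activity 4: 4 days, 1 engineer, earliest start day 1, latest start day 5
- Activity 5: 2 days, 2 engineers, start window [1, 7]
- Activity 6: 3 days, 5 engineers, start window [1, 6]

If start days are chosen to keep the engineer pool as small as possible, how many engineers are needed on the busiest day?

Early-start (Activity 1@1, Activity 2@1, Activity 3@1, Activity 4@1, Activity 5@1, Activity 6@1) gives peak 15: d1:15  d2:15  d3:9  d4:1  d5:0  d6:0  d7:0  d8:0.
Shift Activity 3→3, Activity 5→3, Activity 6→6.
Schedule Activity 1@1, Activity 2@1, Activity 3@3, Activity 4@1, Activity 5@3, Activity 6@6: d1:5  d2:5  d3:6  d4:6  d5:3  d6:5  d7:5  d8:5 — peak 6.

6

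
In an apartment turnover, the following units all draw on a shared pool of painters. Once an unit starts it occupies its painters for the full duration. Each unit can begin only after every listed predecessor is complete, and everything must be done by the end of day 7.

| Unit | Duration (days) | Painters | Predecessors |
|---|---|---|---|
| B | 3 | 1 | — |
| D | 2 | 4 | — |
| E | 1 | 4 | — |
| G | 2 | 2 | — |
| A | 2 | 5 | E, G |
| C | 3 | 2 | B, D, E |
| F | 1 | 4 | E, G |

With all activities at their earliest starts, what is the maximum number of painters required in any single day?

11

Early-start schedule: B@1, D@1, E@1, G@1, A@3, C@4, F@3.
Load per day: day 1: 11, day 2: 7, day 3: 10, day 4: 7, day 5: 2, day 6: 2, day 7: 0.
Peak is 11.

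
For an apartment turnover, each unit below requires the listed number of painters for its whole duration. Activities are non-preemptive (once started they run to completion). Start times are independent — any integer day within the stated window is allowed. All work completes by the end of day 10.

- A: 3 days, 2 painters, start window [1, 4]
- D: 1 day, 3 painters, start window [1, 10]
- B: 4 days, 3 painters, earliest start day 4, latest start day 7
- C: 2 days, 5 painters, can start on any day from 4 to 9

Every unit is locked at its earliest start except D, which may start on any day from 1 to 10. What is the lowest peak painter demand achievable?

8

D@1: d1:5  d2:2  d3:2  d4:8  d5:8  d6:3  d7:3  d8:0  d9:0  d10:0 → peak 8
D@2: d1:2  d2:5  d3:2  d4:8  d5:8  d6:3  d7:3  d8:0  d9:0  d10:0 → peak 8
D@3: d1:2  d2:2  d3:5  d4:8  d5:8  d6:3  d7:3  d8:0  d9:0  d10:0 → peak 8
D@4: d1:2  d2:2  d3:2  d4:11  d5:8  d6:3  d7:3  d8:0  d9:0  d10:0 → peak 11
D@5: d1:2  d2:2  d3:2  d4:8  d5:11  d6:3  d7:3  d8:0  d9:0  d10:0 → peak 11
D@6: d1:2  d2:2  d3:2  d4:8  d5:8  d6:6  d7:3  d8:0  d9:0  d10:0 → peak 8
D@7: d1:2  d2:2  d3:2  d4:8  d5:8  d6:3  d7:6  d8:0  d9:0  d10:0 → peak 8
D@8: d1:2  d2:2  d3:2  d4:8  d5:8  d6:3  d7:3  d8:3  d9:0  d10:0 → peak 8
D@9: d1:2  d2:2  d3:2  d4:8  d5:8  d6:3  d7:3  d8:0  d9:3  d10:0 → peak 8
D@10: d1:2  d2:2  d3:2  d4:8  d5:8  d6:3  d7:3  d8:0  d9:0  d10:3 → peak 8
Best is D@1, peak 8.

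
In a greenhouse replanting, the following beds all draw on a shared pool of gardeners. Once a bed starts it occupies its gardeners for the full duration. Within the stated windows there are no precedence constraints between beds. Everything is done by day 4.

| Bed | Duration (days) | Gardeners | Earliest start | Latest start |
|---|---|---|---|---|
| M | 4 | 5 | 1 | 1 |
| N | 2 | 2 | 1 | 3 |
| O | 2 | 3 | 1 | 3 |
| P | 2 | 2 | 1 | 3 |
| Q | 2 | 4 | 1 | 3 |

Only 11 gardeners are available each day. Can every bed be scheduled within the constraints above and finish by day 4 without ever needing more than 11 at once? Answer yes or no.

Schedule M@1, N@1, O@1, P@3, Q@3: d1:10  d2:10  d3:11  d4:11 — peak 11 ≤ 11.

yes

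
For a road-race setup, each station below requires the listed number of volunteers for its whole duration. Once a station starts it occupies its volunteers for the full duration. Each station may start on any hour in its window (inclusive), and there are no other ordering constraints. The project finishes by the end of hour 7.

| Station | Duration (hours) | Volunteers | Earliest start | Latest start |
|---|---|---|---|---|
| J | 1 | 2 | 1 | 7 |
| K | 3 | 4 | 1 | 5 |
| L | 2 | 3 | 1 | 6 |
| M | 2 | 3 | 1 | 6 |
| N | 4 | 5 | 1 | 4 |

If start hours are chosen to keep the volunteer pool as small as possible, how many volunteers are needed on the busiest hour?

8

Early-start (J@1, K@1, L@1, M@1, N@1) gives peak 17: h1:17  h2:15  h3:9  h4:5  h5:0  h6:0  h7:0.
Shift L→2, M→4, N→4.
Schedule J@1, K@1, L@2, M@4, N@4: h1:6  h2:7  h3:7  h4:8  h5:8  h6:5  h7:5 — peak 8.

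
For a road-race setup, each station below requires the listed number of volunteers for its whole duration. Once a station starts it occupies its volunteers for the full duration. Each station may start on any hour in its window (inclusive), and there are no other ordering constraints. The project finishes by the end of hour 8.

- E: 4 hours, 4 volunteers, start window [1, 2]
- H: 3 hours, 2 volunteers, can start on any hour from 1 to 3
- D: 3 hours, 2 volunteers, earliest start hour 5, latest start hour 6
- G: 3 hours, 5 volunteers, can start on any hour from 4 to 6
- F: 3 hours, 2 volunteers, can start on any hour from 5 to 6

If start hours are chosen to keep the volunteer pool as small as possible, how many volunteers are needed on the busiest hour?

9

Schedule E@1, H@1, D@5, G@4, F@5: h1:6  h2:6  h3:6  h4:9  h5:9  h6:9  h7:4  h8:0 — peak 9.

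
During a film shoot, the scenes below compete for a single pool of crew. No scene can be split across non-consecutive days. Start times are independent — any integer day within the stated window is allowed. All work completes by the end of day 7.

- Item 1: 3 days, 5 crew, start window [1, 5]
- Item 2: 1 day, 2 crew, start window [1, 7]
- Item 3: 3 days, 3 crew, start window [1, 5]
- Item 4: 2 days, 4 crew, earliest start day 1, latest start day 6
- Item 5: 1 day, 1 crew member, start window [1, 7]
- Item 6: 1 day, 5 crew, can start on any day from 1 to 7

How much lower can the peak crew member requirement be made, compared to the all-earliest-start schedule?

13

Early-start peak: d1:20  d2:12  d3:8  d4:0  d5:0  d6:0  d7:0 ⇒ 20.
Leveled (Item 1@1, Item 2@1, Item 3@4, Item 4@4, Item 5@2, Item 6@7): d1:7  d2:6  d3:5  d4:7  d5:7  d6:3  d7:5 ⇒ 7.
Reduction 20 − 7 = 13.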